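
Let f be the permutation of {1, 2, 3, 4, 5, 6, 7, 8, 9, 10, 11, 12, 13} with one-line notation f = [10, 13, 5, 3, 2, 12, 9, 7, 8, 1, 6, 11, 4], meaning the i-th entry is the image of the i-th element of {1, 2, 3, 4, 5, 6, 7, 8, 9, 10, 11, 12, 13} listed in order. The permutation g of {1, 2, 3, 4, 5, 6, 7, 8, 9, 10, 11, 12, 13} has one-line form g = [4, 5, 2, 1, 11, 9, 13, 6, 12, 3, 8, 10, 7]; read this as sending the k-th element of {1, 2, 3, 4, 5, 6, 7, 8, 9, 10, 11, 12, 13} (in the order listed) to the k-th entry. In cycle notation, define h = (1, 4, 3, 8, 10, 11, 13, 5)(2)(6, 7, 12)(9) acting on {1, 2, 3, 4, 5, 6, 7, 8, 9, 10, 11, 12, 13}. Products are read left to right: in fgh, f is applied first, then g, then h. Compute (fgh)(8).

Apply the permutations in order: f(8) = 7, then g(7) = 13, then h(13) = 5. So (fgh)(8) = 5.

5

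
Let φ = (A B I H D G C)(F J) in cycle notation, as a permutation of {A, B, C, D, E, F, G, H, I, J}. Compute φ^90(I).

I lies in the 7-cycle (A B I H D G C).
Powers repeat with period 7 on this cycle, and 90 mod 7 = 6, so φ^90(I) = φ^6(I).
Stepping 6 places around the cycle: I → H → D → G → C → A → B.

B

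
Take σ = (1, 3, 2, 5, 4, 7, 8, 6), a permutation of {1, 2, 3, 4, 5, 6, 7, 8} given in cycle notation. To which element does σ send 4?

Within (1, 3, 2, 5, 4, 7, 8, 6), 4 ↦ 7.

7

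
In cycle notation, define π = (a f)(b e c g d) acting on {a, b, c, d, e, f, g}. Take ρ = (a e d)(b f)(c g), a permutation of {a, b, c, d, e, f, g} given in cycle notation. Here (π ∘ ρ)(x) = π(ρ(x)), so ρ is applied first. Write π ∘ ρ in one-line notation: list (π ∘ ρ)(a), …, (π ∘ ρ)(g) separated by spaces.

For each element, apply ρ then π: a → e → c; b → f → a; c → g → d; d → a → f; e → d → b; f → b → e; g → c → g.
Collecting the images, π ∘ ρ = [c a d f b e g].

c a d f b e g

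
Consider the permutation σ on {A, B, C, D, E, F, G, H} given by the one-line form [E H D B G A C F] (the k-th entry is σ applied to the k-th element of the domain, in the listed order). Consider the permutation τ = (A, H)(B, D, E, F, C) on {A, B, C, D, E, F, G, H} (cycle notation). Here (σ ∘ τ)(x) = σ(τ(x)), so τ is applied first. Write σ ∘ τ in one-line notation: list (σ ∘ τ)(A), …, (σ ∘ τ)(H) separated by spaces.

(σ ∘ τ)(x) = σ(τ(x)). Computing each image: σ(τ(A)) = σ(H) = F, σ(τ(B)) = σ(D) = B, σ(τ(C)) = σ(B) = H, σ(τ(D)) = σ(E) = G, σ(τ(E)) = σ(F) = A, σ(τ(F)) = σ(C) = D, σ(τ(G)) = σ(G) = C, σ(τ(H)) = σ(A) = E.
Hence σ ∘ τ = [F B H G A D C E].

F B H G A D C E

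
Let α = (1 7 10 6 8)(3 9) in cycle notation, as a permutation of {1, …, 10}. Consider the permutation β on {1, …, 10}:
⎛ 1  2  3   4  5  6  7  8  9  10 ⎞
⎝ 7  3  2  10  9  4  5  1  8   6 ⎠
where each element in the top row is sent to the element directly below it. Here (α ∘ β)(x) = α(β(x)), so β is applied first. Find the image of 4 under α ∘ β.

First apply β: β(4) = 10, then α(10) = 6. Thus (α ∘ β)(4) = 6.

6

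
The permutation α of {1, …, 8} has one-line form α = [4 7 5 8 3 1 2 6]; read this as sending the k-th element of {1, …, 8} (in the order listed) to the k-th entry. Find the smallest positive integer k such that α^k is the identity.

Writing α as disjoint cycles, the cycle lengths are 4, 2, 2.
The order of α is the least common multiple of its cycle lengths: lcm(4, 2, 2) = 4.

4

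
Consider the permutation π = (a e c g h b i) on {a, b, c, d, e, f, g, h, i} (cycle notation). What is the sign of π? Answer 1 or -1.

The cycle lengths are 7, 1, 1.
A cycle is odd iff its length is even; π has 0 even-length cycles, so sgn(π) = (−1)^0 and π is even.

1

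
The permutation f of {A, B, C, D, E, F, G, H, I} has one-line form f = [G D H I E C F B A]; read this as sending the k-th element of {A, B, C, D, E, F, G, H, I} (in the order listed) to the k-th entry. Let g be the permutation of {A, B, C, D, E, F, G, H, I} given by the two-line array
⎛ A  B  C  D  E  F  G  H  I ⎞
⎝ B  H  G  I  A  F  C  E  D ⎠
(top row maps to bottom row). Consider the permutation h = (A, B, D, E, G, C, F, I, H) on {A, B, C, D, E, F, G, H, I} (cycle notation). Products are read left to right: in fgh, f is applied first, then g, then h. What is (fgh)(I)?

(fgh)(I) = h(g(f(I))). f(I) = A, then g(A) = B, then h(B) = D, so the result is D.

D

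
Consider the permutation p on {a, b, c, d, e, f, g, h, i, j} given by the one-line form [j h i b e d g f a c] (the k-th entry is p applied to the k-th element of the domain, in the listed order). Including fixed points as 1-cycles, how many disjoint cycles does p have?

The cycle decomposition is (a, j, c, i)(b, h, f, d)(e)(g), which has 4 cycles (counting 1-cycles).

4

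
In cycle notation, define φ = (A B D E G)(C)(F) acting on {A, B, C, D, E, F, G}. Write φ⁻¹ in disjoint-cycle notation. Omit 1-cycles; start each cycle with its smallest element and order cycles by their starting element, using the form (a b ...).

The inverse reverses each cycle.
After reversing and putting each cycle's least element first, φ⁻¹ = (A G E D B).

(A G E D B)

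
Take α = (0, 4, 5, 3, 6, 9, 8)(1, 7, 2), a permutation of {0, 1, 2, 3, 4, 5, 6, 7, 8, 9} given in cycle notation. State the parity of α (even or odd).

even

The cycle lengths are 7, 3.
A cycle is odd iff its length is even; α has 0 even-length cycles, so sgn(α) = (−1)^0 and α is even.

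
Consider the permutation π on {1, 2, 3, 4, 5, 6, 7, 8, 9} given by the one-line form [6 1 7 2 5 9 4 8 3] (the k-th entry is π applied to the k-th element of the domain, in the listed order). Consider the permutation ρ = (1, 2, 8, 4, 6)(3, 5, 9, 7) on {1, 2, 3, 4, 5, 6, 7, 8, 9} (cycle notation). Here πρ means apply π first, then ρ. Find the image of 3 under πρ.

3

π(3) = 7, then ρ(7) = 3; composing gives (πρ)(3) = 3.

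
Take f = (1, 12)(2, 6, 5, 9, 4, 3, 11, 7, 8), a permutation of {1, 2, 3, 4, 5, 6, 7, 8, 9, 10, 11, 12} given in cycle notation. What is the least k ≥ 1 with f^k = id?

18

The cycle type of f is (9, 2, 1).
The order of f is the least common multiple of its cycle lengths: lcm(9, 2) = 18.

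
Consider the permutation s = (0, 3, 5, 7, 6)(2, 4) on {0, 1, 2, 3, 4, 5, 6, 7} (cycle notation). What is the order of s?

10

The disjoint cycles have lengths 5, 2, 1.
The order is lcm(5, 2) = 10.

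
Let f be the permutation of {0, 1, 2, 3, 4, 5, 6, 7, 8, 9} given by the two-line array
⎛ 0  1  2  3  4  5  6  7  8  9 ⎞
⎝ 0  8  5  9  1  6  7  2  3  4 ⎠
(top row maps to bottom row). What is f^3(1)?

9

Tracing 1 → 8 → … returns to 1 after 5 steps, so 1 lies in a 5-cycle (1, 8, 3, 9, 4).
Advancing 3 steps from 1: 1 → 8 → 3 → 9.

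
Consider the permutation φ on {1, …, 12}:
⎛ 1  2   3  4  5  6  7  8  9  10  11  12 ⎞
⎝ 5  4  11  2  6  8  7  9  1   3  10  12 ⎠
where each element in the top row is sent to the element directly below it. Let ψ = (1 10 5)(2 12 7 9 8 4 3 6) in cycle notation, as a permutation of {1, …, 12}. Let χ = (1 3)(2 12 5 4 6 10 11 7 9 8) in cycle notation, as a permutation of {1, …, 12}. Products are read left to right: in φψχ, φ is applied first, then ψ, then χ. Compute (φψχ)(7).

8

(φψχ)(7) = χ(ψ(φ(7))). φ(7) = 7, then ψ(7) = 9, then χ(9) = 8, so the result is 8.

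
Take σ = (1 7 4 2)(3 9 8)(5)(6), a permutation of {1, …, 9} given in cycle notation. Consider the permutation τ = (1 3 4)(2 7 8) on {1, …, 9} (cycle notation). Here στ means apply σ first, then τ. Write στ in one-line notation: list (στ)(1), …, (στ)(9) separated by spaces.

(στ)(x) = τ(σ(x)). Computing each image: τ(σ(1)) = τ(7) = 8, τ(σ(2)) = τ(1) = 3, τ(σ(3)) = τ(9) = 9, τ(σ(4)) = τ(2) = 7, τ(σ(5)) = τ(5) = 5, τ(σ(6)) = τ(6) = 6, τ(σ(7)) = τ(4) = 1, τ(σ(8)) = τ(3) = 4, τ(σ(9)) = τ(8) = 2.
Hence στ = [8 3 9 7 5 6 1 4 2].

8 3 9 7 5 6 1 4 2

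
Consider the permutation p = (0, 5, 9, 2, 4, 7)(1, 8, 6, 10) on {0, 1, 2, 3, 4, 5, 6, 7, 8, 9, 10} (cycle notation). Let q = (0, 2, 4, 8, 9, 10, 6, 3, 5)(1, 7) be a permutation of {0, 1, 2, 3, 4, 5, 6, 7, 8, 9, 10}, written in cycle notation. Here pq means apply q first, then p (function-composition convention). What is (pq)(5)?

(pq)(5) = p(q(5)). q(5) = 0, then p(0) = 5. So (pq)(5) = 5.

5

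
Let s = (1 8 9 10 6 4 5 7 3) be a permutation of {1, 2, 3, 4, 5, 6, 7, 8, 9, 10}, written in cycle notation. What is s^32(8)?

5

8 lies in the 9-cycle (1 8 9 10 6 4 5 7 3).
On a 9-cycle, s^9 is the identity, so s^32 = s^5 there (32 ≡ 5 mod 9).
Stepping 5 places around the cycle: 8 → 9 → 10 → 6 → 4 → 5.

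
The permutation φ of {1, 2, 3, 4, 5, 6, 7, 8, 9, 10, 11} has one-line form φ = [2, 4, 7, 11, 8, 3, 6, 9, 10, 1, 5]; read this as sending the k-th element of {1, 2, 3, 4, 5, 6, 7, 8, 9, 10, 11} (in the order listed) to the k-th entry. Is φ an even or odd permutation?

odd

In disjoint-cycle form the cycle lengths are 8, 3.
A cycle is odd iff its length is even; φ has 1 even-length cycle, so sgn(φ) = (−1)^1 and φ is odd.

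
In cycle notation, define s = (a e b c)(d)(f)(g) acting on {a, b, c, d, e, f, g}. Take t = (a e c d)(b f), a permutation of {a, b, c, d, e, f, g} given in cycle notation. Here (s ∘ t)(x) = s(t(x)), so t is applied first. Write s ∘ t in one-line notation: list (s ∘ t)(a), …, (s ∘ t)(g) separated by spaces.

b f d e a c g

Chase each element through t then s: a → e → b; b → f → f; c → d → d; d → a → e; e → c → a; f → b → c; g → g → g.
Collecting the images, s ∘ t = [b f d e a c g].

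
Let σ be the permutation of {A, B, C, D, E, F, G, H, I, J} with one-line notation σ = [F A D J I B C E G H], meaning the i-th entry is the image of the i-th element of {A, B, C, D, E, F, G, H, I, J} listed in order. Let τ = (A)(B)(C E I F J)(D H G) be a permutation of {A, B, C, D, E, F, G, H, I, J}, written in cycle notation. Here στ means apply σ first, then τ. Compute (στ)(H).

(στ)(H) = τ(σ(H)). σ(H) = E, then τ(E) = I. So (στ)(H) = I.

I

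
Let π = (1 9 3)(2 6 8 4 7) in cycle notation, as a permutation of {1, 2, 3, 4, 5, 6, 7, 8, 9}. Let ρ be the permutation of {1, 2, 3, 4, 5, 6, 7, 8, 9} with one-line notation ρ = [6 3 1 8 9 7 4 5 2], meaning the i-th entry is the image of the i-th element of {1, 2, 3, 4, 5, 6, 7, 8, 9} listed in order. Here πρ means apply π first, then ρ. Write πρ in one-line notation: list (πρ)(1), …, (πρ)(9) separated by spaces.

2 7 6 4 9 5 3 8 1

(πρ)(x) = ρ(π(x)). Computing each image: ρ(π(1)) = ρ(9) = 2, ρ(π(2)) = ρ(6) = 7, ρ(π(3)) = ρ(1) = 6, ρ(π(4)) = ρ(7) = 4, ρ(π(5)) = ρ(5) = 9, ρ(π(6)) = ρ(8) = 5, ρ(π(7)) = ρ(2) = 3, ρ(π(8)) = ρ(4) = 8, ρ(π(9)) = ρ(3) = 1.
Hence πρ = [2 7 6 4 9 5 3 8 1].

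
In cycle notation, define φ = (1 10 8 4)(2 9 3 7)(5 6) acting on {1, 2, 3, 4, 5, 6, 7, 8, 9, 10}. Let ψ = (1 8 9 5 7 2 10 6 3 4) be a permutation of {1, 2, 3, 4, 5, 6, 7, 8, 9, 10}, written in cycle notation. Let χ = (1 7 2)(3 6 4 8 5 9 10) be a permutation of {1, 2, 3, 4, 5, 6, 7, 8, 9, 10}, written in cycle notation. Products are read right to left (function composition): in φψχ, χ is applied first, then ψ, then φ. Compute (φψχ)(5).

6

Apply the permutations in order: χ(5) = 9, then ψ(9) = 5, then φ(5) = 6. So (φψχ)(5) = 6.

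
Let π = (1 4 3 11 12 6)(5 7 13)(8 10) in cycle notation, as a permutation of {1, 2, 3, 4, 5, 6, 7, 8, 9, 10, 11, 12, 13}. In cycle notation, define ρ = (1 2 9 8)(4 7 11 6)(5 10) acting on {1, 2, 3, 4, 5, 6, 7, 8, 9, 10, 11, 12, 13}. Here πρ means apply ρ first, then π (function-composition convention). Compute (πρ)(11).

ρ(11) = 6, then π(6) = 1; composing gives (πρ)(11) = 1.

1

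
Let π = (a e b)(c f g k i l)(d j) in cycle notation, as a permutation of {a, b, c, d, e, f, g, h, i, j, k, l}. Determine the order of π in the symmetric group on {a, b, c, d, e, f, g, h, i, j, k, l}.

The cycle type of π is (6, 3, 2, 1).
The order is lcm(6, 3, 2) = 6.

6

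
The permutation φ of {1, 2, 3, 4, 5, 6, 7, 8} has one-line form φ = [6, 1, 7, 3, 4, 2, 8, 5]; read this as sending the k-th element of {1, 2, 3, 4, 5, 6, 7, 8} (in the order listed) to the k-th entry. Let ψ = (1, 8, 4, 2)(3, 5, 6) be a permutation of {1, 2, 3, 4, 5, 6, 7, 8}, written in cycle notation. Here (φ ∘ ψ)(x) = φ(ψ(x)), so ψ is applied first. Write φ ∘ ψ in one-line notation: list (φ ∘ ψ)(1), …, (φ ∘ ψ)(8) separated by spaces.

5 6 4 1 2 7 8 3

For each element, apply ψ then φ: 1 → 8 → 5; 2 → 1 → 6; 3 → 5 → 4; 4 → 2 → 1; 5 → 6 → 2; 6 → 3 → 7; 7 → 7 → 8; 8 → 4 → 3.
So φ ∘ ψ in one-line form is 5 6 4 1 2 7 8 3.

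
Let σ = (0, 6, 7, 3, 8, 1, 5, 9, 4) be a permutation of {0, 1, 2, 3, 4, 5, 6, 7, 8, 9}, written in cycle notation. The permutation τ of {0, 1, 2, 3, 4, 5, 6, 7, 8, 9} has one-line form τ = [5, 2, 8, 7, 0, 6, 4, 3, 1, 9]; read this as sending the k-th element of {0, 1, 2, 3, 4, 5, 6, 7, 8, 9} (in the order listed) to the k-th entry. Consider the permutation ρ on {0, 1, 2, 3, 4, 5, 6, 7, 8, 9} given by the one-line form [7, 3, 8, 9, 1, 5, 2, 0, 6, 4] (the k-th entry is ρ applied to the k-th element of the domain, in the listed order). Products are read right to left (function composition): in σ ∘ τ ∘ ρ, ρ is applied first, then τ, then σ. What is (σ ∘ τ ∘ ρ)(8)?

Chase 8: ρ(8) = 6; τ(6) = 4; σ(4) = 0. Hence (σ ∘ τ ∘ ρ)(8) = 0.

0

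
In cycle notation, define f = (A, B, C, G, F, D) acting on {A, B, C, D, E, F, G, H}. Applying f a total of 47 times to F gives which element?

F lies in the 6-cycle (A, B, C, G, F, D).
Powers repeat with period 6 on this cycle, and 47 mod 6 = 5, so f^47(F) = f^5(F).
Stepping 5 places around the cycle: F → D → A → B → C → G.

G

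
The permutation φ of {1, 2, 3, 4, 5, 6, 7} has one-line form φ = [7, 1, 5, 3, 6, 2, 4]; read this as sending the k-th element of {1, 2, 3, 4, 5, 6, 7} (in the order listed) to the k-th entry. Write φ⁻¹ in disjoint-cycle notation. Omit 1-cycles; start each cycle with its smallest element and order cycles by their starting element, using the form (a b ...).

(1 2 6 5 3 4 7)

First write φ in disjoint cycles: (1 7 4 3 5 6 2).
The inverse reverses every cycle; in canonical form, φ⁻¹ = (1 2 6 5 3 4 7).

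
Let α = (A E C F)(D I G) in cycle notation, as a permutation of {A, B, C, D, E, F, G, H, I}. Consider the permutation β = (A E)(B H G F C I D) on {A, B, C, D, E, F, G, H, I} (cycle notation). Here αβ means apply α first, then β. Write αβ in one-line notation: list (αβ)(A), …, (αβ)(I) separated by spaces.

A H C D I E B G F

For each element, apply α then β: A → E → A; B → B → H; C → F → C; D → I → D; E → C → I; F → A → E; G → D → B; H → H → G; I → G → F.
So αβ in one-line form is A H C D I E B G F.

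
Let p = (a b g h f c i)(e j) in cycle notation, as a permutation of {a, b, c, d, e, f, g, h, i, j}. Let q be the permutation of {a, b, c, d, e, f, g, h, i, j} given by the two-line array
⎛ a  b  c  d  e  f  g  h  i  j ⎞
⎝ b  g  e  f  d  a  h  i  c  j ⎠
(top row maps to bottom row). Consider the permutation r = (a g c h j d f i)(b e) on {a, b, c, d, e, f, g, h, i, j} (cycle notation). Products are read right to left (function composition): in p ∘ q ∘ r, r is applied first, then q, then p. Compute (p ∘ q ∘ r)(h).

e

(p ∘ q ∘ r)(h) = p(q(r(h))). r(h) = j, then q(j) = j, then p(j) = e, so the result is e.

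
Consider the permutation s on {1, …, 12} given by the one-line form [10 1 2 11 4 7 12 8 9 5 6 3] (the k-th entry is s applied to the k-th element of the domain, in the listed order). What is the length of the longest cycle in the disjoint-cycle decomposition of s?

10

Decomposing into disjoint cycles gives (1 10 5 4 11 6 7 12 3 2); the longest has length 10.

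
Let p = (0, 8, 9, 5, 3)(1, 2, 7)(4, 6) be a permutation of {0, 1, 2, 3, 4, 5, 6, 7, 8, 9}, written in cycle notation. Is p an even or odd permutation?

The cycle lengths are 5, 3, 2.
A cycle is odd iff its length is even; p has 1 even-length cycle, so sgn(p) = (−1)^1 and p is odd.

odd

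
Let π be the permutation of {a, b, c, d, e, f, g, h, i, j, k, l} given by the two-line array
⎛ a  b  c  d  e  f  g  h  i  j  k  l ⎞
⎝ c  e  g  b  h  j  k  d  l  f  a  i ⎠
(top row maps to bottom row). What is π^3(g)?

Tracing g → k → … returns to g after 4 steps, so g lies in a 4-cycle (a c g k).
Advancing 3 steps from g: g → k → a → c.

c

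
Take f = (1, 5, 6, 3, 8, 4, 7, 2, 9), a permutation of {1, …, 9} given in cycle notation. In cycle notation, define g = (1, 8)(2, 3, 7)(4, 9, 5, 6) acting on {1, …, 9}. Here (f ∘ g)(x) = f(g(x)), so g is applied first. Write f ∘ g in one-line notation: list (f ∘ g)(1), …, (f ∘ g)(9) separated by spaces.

4 8 2 1 3 7 9 5 6

(f ∘ g)(x) = f(g(x)). Computing each image: f(g(1)) = f(8) = 4, f(g(2)) = f(3) = 8, f(g(3)) = f(7) = 2, f(g(4)) = f(9) = 1, f(g(5)) = f(6) = 3, f(g(6)) = f(4) = 7, f(g(7)) = f(2) = 9, f(g(8)) = f(1) = 5, f(g(9)) = f(5) = 6.
Hence f ∘ g = [4 8 2 1 3 7 9 5 6].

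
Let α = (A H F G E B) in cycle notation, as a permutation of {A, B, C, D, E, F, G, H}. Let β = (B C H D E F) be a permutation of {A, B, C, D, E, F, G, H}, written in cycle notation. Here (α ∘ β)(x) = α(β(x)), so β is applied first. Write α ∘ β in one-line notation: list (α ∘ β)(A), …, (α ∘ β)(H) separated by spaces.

(α ∘ β)(x) = α(β(x)). Computing each image: α(β(A)) = α(A) = H, α(β(B)) = α(C) = C, α(β(C)) = α(H) = F, α(β(D)) = α(E) = B, α(β(E)) = α(F) = G, α(β(F)) = α(B) = A, α(β(G)) = α(G) = E, α(β(H)) = α(D) = D.
Hence α ∘ β = [H C F B G A E D].

H C F B G A E D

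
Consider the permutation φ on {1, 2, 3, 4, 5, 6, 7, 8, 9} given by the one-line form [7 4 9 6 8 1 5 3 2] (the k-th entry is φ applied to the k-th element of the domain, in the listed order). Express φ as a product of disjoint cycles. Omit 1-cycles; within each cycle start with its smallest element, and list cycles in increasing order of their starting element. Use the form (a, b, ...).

(1, 7, 5, 8, 3, 9, 2, 4, 6)

Start at 1 and follow images: 1 → 7 → 5 → 8 → 3 → 9 → 2 → 4 → 6 → 1, giving the cycle (1, 7, 5, 8, 3, 9, 2, 4, 6).
Continuing from each remaining unvisited element yields (1, 7, 5, 8, 3, 9, 2, 4, 6).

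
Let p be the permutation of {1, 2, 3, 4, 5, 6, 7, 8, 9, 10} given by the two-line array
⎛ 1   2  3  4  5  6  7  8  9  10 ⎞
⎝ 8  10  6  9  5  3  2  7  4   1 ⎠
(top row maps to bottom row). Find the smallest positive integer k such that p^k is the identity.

The disjoint-cycle form of p has cycle lengths 5, 2, 2, 1.
Since disjoint cycles commute, ord(p) = lcm(5, 2, 2) = 10.

10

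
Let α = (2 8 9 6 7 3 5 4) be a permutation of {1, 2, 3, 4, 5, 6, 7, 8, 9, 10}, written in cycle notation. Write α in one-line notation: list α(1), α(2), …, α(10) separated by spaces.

1 8 5 2 4 7 3 9 6 10

Image by image: 1→1, 2→8, 3→5, 4→2, 5→4, 6→7, 7→3, 8→9, 9→6, 10→10.
Listing these in domain order gives 1 8 5 2 4 7 3 9 6 10.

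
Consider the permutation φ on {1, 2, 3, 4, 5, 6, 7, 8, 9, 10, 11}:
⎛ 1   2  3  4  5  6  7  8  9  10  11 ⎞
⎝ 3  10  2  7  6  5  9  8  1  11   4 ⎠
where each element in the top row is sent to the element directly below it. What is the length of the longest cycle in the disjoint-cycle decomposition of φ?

8

Decomposing into disjoint cycles gives (1 3 2 10 11 4 7 9)(5 6); the longest has length 8.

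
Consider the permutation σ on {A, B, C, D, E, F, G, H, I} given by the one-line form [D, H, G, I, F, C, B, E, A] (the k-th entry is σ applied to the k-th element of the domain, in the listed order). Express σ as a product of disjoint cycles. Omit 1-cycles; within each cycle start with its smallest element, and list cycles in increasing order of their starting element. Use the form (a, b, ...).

From A: A → D → I → A, closing the cycle (A, D, I).
Continuing from each remaining unvisited element yields (A, D, I)(B, H, E, F, C, G).

(A, D, I)(B, H, E, F, C, G)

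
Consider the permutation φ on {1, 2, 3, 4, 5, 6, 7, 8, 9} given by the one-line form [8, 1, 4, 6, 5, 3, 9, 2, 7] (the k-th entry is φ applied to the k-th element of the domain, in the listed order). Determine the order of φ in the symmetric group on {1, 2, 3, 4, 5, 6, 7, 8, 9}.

Decomposing into disjoint cycles gives cycle lengths 3, 3, 2, 1.
The order is lcm(3, 3, 2) = 6.

6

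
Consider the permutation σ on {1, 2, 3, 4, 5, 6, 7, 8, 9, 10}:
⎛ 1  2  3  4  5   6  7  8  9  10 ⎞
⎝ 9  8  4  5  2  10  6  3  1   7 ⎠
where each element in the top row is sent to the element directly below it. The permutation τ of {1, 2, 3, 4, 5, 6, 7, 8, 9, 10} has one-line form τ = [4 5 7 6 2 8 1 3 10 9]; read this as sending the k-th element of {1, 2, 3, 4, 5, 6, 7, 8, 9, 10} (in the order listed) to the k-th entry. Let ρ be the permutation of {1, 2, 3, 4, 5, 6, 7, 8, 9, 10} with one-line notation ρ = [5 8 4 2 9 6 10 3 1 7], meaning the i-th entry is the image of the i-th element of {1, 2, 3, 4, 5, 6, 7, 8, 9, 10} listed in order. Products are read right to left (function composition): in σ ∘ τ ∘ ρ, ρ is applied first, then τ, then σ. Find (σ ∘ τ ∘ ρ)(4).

(σ ∘ τ ∘ ρ)(4) = σ(τ(ρ(4))). ρ(4) = 2, then τ(2) = 5, then σ(5) = 2, so the result is 2.

2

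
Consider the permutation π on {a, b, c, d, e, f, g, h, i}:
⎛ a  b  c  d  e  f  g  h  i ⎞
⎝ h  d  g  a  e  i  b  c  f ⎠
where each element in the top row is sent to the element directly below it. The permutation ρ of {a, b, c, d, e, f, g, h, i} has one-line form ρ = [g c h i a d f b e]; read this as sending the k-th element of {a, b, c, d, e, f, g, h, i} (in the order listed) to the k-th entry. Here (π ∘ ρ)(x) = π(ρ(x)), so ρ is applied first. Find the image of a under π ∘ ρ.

b

(π ∘ ρ)(a) = π(ρ(a)). ρ(a) = g, then π(g) = b. So (π ∘ ρ)(a) = b.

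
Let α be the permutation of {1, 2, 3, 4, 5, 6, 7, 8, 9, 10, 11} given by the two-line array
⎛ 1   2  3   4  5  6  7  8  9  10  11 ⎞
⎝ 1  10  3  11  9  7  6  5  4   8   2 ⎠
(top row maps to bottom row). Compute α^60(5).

2

Tracing 5 → 9 → … returns to 5 after 7 steps, so 5 lies in a 7-cycle (2 10 8 5 9 4 11).
Powers repeat with period 7 on this cycle, and 60 mod 7 = 4, so α^60(5) = α^4(5).
Advancing 4 steps from 5: 5 → 9 → 4 → 11 → 2.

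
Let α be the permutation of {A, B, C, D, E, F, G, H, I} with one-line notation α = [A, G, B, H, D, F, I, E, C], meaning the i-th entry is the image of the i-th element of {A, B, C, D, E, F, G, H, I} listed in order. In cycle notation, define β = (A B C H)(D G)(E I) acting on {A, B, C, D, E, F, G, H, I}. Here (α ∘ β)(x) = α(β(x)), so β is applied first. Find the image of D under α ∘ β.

β(D) = G, then α(G) = I; composing gives (α ∘ β)(D) = I.

I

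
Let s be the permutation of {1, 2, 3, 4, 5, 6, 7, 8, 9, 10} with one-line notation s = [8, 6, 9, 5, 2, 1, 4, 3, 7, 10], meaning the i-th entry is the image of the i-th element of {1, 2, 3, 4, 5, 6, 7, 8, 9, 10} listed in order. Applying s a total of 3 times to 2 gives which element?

8

Tracing 2 → 6 → … returns to 2 after 9 steps, so 2 lies in a 9-cycle (1, 8, 3, 9, 7, 4, 5, 2, 6).
Advancing 3 steps from 2: 2 → 6 → 1 → 8.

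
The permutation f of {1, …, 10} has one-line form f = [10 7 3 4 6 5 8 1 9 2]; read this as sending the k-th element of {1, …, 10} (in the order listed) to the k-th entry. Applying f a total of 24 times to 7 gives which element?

Tracing 7 → 8 → … returns to 7 after 5 steps, so 7 lies in a 5-cycle (1 10 2 7 8).
Powers repeat with period 5 on this cycle, and 24 mod 5 = 4, so f^24(7) = f^4(7).
Stepping 4 places around the cycle: 7 → 8 → 1 → 10 → 2.

2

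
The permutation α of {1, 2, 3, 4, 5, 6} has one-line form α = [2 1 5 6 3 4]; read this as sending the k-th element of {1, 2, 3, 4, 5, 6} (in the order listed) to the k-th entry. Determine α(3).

5

3 is element number 3 of the domain, and entry number 3 of the one-line form is 5, so α(3) = 5.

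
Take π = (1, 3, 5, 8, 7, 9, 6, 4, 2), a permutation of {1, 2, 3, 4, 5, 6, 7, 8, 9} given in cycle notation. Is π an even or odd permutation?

The cycle lengths are 9.
A cycle is odd iff its length is even; π has 0 even-length cycles, so sgn(π) = (−1)^0 and π is even.

even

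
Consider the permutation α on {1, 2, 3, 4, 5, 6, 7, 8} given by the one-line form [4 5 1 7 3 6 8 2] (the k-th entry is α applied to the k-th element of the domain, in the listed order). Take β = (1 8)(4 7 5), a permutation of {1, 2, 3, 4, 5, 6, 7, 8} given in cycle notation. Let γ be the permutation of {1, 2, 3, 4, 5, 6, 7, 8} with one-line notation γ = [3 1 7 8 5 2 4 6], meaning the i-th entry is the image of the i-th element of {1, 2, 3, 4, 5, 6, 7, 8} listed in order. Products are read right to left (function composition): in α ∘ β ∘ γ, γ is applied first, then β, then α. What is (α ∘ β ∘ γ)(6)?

Chase 6: γ(6) = 2; β(2) = 2; α(2) = 5. Hence (α ∘ β ∘ γ)(6) = 5.

5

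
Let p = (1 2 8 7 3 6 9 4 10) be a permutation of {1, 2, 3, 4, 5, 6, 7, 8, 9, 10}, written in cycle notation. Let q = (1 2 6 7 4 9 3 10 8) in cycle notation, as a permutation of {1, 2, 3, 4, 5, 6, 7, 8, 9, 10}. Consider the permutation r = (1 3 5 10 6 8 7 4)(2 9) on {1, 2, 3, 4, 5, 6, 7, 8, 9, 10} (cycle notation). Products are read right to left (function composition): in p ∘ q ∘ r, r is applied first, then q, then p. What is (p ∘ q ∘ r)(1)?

1

(p ∘ q ∘ r)(1) = p(q(r(1))). r(1) = 3, then q(3) = 10, then p(10) = 1, so the result is 1.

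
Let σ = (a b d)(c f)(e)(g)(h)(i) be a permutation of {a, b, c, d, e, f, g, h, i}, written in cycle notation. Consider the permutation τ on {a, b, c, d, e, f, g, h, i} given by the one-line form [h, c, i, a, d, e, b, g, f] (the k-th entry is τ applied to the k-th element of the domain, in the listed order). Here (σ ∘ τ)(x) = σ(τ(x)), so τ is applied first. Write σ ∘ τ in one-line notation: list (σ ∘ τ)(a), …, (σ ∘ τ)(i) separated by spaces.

(σ ∘ τ)(x) = σ(τ(x)). Computing each image: σ(τ(a)) = σ(h) = h, σ(τ(b)) = σ(c) = f, σ(τ(c)) = σ(i) = i, σ(τ(d)) = σ(a) = b, σ(τ(e)) = σ(d) = a, σ(τ(f)) = σ(e) = e, σ(τ(g)) = σ(b) = d, σ(τ(h)) = σ(g) = g, σ(τ(i)) = σ(f) = c.
Hence σ ∘ τ = [h f i b a e d g c].

h f i b a e d g c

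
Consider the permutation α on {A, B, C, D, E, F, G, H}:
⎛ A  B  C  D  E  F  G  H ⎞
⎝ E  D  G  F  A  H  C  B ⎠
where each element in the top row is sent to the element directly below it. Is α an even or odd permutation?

In disjoint-cycle form the cycle lengths are 4, 2, 2.
A cycle of length ℓ contributes ℓ−1 transpositions, so α is a product of 3 + 1 + 1 = 5 transpositions — odd.

odd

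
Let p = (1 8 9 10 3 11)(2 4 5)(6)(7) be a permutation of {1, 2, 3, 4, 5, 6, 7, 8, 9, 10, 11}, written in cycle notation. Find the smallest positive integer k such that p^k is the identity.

6

The disjoint cycles have lengths 6, 3, 1, 1.
The order of p is the least common multiple of its cycle lengths: lcm(6, 3) = 6.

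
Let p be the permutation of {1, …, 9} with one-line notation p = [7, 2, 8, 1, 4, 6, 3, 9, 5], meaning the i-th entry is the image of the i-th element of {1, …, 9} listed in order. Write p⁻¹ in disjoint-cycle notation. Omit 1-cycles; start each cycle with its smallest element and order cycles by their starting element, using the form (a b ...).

(1 4 5 9 8 3 7)

First write p in disjoint cycles: (1 7 3 8 9 5 4).
The inverse reverses every cycle; in canonical form, p⁻¹ = (1 4 5 9 8 3 7).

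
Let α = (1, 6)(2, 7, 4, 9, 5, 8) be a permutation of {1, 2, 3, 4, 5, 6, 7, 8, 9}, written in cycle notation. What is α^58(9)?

9 lies in the 6-cycle (2, 7, 4, 9, 5, 8).
Powers repeat with period 6 on this cycle, and 58 mod 6 = 4, so α^58(9) = α^4(9).
Stepping 4 places around the cycle: 9 → 5 → 8 → 2 → 7.

7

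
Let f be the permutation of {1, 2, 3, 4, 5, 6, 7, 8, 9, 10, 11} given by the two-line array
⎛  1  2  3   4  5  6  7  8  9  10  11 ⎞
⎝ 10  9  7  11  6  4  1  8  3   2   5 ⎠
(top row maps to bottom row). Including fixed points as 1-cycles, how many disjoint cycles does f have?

The cycle decomposition is (1, 10, 2, 9, 3, 7)(4, 11, 5, 6)(8), which has 3 cycles (counting 1-cycles).

3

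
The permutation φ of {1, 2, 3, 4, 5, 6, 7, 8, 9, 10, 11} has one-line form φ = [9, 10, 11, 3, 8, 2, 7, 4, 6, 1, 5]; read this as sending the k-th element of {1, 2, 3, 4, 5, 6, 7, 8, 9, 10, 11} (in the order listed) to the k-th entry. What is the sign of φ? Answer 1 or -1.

In disjoint-cycle form the cycle lengths are 5, 5, 1.
A cycle of length ℓ contributes ℓ−1 transpositions, so φ is a product of 4 + 4 = 8 transpositions — even.

1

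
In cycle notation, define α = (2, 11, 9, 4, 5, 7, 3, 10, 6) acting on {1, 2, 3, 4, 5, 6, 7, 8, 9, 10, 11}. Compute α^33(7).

9

7 lies in the 9-cycle (2, 11, 9, 4, 5, 7, 3, 10, 6).
Powers repeat with period 9 on this cycle, and 33 mod 9 = 6, so α^33(7) = α^6(7).
Advancing 6 steps from 7: 7 → 3 → 10 → 6 → 2 → 11 → 9.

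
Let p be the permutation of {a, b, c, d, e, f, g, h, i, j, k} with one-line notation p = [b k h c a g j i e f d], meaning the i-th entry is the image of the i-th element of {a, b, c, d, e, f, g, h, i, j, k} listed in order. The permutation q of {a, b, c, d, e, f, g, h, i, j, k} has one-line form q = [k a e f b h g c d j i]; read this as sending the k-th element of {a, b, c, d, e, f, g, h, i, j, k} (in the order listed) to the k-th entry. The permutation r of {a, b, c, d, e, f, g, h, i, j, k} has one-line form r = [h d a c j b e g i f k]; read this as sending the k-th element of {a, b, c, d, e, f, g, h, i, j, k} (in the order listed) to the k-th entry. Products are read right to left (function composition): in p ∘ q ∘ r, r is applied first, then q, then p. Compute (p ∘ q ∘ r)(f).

b

(p ∘ q ∘ r)(f) = p(q(r(f))). r(f) = b, then q(b) = a, then p(a) = b, so the result is b.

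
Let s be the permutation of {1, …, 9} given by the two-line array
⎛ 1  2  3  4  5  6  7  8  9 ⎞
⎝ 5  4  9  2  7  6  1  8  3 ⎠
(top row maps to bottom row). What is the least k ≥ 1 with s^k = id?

6

Decomposing into disjoint cycles gives cycle lengths 3, 2, 2, 1, 1.
Since disjoint cycles commute, ord(s) = lcm(3, 2, 2) = 6.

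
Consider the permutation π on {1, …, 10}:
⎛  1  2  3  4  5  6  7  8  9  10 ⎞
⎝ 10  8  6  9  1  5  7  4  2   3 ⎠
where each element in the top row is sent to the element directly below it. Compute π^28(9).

Tracing 9 → 2 → … returns to 9 after 4 steps, so 9 lies in a 4-cycle (2, 8, 4, 9).
Powers repeat with period 4 on this cycle, and 28 mod 4 = 0, so π^28(9) = π^0(9).
So π^28(9) = 9.

9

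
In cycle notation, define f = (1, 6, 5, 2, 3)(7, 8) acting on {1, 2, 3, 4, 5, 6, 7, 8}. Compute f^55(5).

5 lies in the 5-cycle (1, 6, 5, 2, 3).
Since the cycle has length 5, f^55 acts on it the same as f^0 (55 mod 5 = 0).
So f^55(5) = 5.

5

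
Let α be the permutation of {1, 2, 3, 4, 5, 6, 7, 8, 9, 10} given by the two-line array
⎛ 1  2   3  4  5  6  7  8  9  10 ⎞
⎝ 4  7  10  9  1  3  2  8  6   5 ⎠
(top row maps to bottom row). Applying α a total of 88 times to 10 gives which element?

Tracing 10 → 5 → … returns to 10 after 7 steps, so 10 lies in a 7-cycle (1, 4, 9, 6, 3, 10, 5).
Since the cycle has length 7, α^88 acts on it the same as α^4 (88 mod 7 = 4).
Stepping 4 places around the cycle: 10 → 5 → 1 → 4 → 9.

9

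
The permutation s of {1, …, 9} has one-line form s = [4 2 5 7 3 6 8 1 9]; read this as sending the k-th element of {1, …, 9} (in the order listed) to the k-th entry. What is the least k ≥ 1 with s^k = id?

4

Writing s as disjoint cycles, the cycle lengths are 4, 2, 1, 1, 1.
The order is lcm(4, 2) = 4.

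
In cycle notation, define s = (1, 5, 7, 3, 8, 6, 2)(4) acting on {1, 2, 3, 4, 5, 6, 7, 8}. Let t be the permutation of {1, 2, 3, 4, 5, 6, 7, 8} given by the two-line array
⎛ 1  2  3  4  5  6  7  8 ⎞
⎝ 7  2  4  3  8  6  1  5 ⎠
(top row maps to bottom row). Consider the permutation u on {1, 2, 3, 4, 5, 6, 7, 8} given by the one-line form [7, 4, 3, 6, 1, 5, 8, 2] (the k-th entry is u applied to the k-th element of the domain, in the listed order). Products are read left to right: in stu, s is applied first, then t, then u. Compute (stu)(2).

8

(stu)(2) = u(t(s(2))). s(2) = 1, then t(1) = 7, then u(7) = 8, so the result is 8.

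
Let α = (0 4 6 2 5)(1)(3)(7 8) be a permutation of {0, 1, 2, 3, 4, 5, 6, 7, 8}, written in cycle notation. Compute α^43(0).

2

0 lies in the 5-cycle (0 4 6 2 5).
Powers repeat with period 5 on this cycle, and 43 mod 5 = 3, so α^43(0) = α^3(0).
Advancing 3 steps from 0: 0 → 4 → 6 → 2.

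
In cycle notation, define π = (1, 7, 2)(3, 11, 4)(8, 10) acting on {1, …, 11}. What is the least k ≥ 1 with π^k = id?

6

The disjoint cycles have lengths 3, 3, 2, 1, 1, 1.
Since disjoint cycles commute, ord(π) = lcm(3, 3, 2) = 6.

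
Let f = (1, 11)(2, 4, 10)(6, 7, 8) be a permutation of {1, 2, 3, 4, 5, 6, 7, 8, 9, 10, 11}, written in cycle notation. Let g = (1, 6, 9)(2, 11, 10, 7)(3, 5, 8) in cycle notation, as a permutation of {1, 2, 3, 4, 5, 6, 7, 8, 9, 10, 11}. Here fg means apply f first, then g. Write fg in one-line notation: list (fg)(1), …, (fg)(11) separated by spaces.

For each element, apply f then g: 1 → 11 → 10; 2 → 4 → 4; 3 → 3 → 5; 4 → 10 → 7; 5 → 5 → 8; 6 → 7 → 2; 7 → 8 → 3; 8 → 6 → 9; 9 → 9 → 1; 10 → 2 → 11; 11 → 1 → 6.
So fg in one-line form is 10 4 5 7 8 2 3 9 1 11 6.

10 4 5 7 8 2 3 9 1 11 6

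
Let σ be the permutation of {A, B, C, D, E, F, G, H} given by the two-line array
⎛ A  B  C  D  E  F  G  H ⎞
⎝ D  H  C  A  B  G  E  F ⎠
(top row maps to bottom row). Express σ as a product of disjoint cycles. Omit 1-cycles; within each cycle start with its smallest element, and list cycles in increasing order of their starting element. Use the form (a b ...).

(A D)(B H F G E)

From A: A → D → A, closing the cycle (A D).
Continuing from each remaining unvisited element yields (A D)(B H F G E).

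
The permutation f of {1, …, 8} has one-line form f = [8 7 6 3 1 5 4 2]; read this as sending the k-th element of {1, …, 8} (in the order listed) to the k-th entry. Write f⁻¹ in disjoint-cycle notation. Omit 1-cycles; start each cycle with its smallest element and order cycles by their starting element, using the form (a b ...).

(1 5 6 3 4 7 2 8)

The cycle decomposition of f is (1 8 2 7 4 3 6 5).
The inverse reverses every cycle; in canonical form, f⁻¹ = (1 5 6 3 4 7 2 8).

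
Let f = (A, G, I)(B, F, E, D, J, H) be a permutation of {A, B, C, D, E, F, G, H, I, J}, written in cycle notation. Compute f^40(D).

D lies in the 6-cycle (B, F, E, D, J, H).
Since the cycle has length 6, f^40 acts on it the same as f^4 (40 mod 6 = 4).
Stepping 4 places around the cycle: D → J → H → B → F.

F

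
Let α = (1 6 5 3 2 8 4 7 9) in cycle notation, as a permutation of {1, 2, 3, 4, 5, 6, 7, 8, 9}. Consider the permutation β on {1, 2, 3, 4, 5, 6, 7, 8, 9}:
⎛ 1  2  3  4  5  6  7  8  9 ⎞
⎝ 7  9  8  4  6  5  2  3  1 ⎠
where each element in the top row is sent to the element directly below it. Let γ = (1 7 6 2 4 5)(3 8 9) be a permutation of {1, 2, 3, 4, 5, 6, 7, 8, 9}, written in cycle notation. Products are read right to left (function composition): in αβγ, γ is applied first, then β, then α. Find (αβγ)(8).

6

(αβγ)(8) = α(β(γ(8))). γ(8) = 9, then β(9) = 1, then α(1) = 6, so the result is 6.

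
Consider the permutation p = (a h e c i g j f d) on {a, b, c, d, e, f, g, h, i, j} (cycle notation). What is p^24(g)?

e

g lies in the 9-cycle (a h e c i g j f d).
On a 9-cycle, p^9 is the identity, so p^24 = p^6 there (24 ≡ 6 mod 9).
Stepping 6 places around the cycle: g → j → f → d → a → h → e.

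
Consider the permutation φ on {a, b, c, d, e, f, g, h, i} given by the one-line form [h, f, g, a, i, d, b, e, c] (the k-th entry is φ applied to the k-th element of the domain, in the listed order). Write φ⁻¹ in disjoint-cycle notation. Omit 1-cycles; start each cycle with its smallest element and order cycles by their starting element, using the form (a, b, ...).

The cycle decomposition of φ is (a, h, e, i, c, g, b, f, d).
The inverse reverses every cycle; in canonical form, φ⁻¹ = (a, d, f, b, g, c, i, e, h).

(a, d, f, b, g, c, i, e, h)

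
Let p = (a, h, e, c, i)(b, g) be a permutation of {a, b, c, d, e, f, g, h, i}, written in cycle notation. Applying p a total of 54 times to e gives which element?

h

e lies in the 5-cycle (a, h, e, c, i).
On a 5-cycle, p^5 is the identity, so p^54 = p^4 there (54 ≡ 4 mod 5).
Advancing 4 steps from e: e → c → i → a → h.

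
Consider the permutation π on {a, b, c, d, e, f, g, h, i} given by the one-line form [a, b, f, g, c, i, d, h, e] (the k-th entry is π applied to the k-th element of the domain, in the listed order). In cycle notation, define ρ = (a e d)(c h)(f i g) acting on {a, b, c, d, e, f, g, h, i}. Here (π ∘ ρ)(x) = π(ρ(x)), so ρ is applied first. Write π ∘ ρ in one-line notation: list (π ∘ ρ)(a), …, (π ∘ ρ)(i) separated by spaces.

Chase each element through ρ then π: a → e → c; b → b → b; c → h → h; d → a → a; e → d → g; f → i → e; g → f → i; h → c → f; i → g → d.
Collecting the images, π ∘ ρ = [c b h a g e i f d].

c b h a g e i f d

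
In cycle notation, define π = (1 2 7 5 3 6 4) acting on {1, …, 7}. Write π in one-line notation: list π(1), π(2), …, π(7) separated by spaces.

Image by image: 1↦2, 2↦7, 3↦6, 4↦1, 5↦3, 6↦4, 7↦5.
So the one-line form is 2 7 6 1 3 4 5.

2 7 6 1 3 4 5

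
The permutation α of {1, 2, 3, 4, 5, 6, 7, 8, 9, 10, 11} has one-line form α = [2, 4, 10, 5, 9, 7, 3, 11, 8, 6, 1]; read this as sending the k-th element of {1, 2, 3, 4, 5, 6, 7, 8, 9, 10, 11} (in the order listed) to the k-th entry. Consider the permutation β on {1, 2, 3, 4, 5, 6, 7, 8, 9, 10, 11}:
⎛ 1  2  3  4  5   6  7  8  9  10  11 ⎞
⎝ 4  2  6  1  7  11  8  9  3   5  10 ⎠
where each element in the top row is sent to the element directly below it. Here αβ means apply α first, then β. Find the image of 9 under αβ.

First apply α: α(9) = 8, then β(8) = 9. Thus (αβ)(9) = 9.

9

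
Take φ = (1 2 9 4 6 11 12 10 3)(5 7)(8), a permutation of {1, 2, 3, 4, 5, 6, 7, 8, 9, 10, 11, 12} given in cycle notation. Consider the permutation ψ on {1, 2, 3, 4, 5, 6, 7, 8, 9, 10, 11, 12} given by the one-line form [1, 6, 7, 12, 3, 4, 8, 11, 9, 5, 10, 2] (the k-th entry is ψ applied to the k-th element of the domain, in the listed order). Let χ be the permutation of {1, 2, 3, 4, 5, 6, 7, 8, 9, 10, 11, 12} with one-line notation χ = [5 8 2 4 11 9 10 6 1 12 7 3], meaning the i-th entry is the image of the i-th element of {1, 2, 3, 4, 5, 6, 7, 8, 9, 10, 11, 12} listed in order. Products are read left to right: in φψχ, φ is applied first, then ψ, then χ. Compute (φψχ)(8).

7

(φψχ)(8) = χ(ψ(φ(8))). φ(8) = 8, then ψ(8) = 11, then χ(11) = 7, so the result is 7.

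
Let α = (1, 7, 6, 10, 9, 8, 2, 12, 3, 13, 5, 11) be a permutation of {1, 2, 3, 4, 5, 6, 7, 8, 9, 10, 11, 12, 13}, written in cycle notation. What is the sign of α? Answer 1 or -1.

-1

The cycle lengths are 12, 1.
A cycle of length ℓ contributes ℓ−1 transpositions, so α is a product of 11 transpositions — odd.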